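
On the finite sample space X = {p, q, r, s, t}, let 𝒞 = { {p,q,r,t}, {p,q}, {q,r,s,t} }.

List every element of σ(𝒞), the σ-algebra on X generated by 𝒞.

Answer: σ(𝒞) = { {}, {p}, {q}, {s}, {p,q}, {p,s}, {q,s}, {r,t}, {p,q,s}, {p,r,t}, {q,r,t}, {r,s,t}, {p,q,r,t}, {p,r,s,t}, {q,r,s,t}, X }

Check:
Seed the family with 𝒞 together with ∅ and X: { {}, {p,q}, {p,q,r,t}, {q,r,s,t}, X }.
Step 1 (3 new):
  {p}  = ᶜ of {q,r,s,t}
  {s}  = ᶜ of {p,q,r,t}
  {r,s,t}  = ᶜ of {p,q}
  — 8 sets.
Step 2 (3 new):
  {p,s}  = {s} ∪ {p}
  {p,q,s}  = {s} ∪ {p,q}
  {p,r,s,t}  = {r,s,t} ∪ {p}
  — 11 sets.
Step 3 (3 new):
  {q}  = ᶜ of {p,r,s,t}
  {r,t}  = ᶜ of {p,q,s}
  {q,r,t}  = ᶜ of {p,s}
  — 14 sets.
Step 4: 2 new —
  {q,s}  = {s} ∪ {q}
  {p,r,t}  = {r,t} ∪ {p}
  — 16 sets.
Step 5 adds nothing — fixpoint reached.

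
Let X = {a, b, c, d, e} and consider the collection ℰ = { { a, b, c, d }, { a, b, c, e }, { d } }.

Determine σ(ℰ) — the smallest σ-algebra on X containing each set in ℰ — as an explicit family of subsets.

Initial family (5 sets): { ∅, { d }, { a, b, c, d }, { a, b, c, e }, X }.
Step 1. New:
  { e }  = { a, b, c, d }ᶜ
  |family| = 6
Step 2: 1 new —
  { d, e }  = { d } ∪ { e }
  |family| = 7
Step 3: +1 →
  { a, b, c }  = { d, e }ᶜ
  |family| = 8
After Step 4 the family is unchanged; done.

Therefore σ(ℰ) = { ∅, { d }, { e }, { d, e }, { a, b, c }, { a, b, c, d }, { a, b, c, e }, X } (|σ(ℰ)| = 8).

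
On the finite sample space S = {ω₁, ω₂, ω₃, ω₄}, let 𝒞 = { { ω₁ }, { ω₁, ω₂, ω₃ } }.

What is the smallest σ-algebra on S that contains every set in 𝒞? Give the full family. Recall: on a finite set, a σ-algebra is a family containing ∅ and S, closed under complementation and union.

Take S₀ = 𝒞 ∪ {∅, S} = { {  }, { ω₁ }, { ω₁, ω₂, ω₃ }, S }.
Pass 1 adds 2:
  { ω₄ }  = ᶜ of { ω₁, ω₂, ω₃ }
  { ω₂, ω₃, ω₄ }  = ᶜ of { ω₁ }
  |family| = 6
Pass 2: +1 →
  { ω₁, ω₄ }  = { ω₄ } ∪ { ω₁ }
  |family| = 7
Pass 3: +1 →
  { ω₂, ω₃ }  = ᶜ of { ω₁, ω₄ }
  |family| = 8
Pass 4: already closed under ᶜ and ∪.

σ(𝒞) = { {  }, { ω₁ }, { ω₄ }, { ω₁, ω₄ }, { ω₂, ω₃ }, { ω₁, ω₂, ω₃ }, { ω₂, ω₃, ω₄ }, S }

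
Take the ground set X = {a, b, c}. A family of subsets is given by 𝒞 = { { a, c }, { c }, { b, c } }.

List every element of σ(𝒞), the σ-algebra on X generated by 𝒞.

Answer: σ(𝒞) = { {}, { a }, { b }, { c }, { a, b }, { a, c }, { b, c }, X }

Check:
Start: 𝒞 ∪ {∅, X} = { {}, { c }, { a, c }, { b, c }, X }.
Step 1 adds 3:
  { a }  = { b, c }ᶜ
  { b }  = { a, c }ᶜ
  { a, b }  = { c }ᶜ
  |family| = 8
Step 2: already closed under ᶜ and ∪.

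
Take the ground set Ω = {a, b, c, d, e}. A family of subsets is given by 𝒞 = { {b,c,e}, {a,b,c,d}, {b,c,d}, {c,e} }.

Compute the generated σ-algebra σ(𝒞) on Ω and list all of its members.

σ(𝒞) = { {}, {a}, {b}, {c}, {d}, {e}, {a,b}, {a,c}, {a,d}, {a,e}, {b,c}, {b,d}, {b,e}, {c,d}, {c,e}, {d,e}, {a,b,c}, {a,b,d}, {a,b,e}, {a,c,d}, {a,c,e}, {a,d,e}, {b,c,d}, {b,c,e}, {b,d,e}, {c,d,e}, {a,b,c,d}, {a,b,c,e}, {a,b,d,e}, {a,c,d,e}, {b,c,d,e}, Ω }

Working:
Start: 𝒞 ∪ {∅, Ω} = { {}, {c,e}, {b,c,d}, {b,c,e}, {a,b,c,d}, Ω }.
Pass 1: +5 →
  {e}  = Ω∖{a,b,c,d}
  {a,d}  = Ω∖{b,c,e}
  {a,e}  = Ω∖{b,c,d}
  {a,b,d}  = Ω∖{c,e}
  {b,c,d,e}  = {b,c,e} ∪ {b,c,d}
  |family| = 11
Pass 2: 6 new —
  {a}  = Ω∖{b,c,d,e}
  {a,c,e}  = {a,e} ∪ {c,e}
  {a,d,e}  = {e} ∪ {a,d}
  {a,b,c,e}  = {b,c,e} ∪ {a,e}
  {a,b,d,e}  = {a,b,d} ∪ {e}
  {a,c,d,e}  = {a,d} ∪ {c,e}
  |family| = 17
Pass 3 adds 5:
  {b}  = Ω∖{a,c,d,e}
  {c}  = Ω∖{a,b,d,e}
  {d}  = Ω∖{a,b,c,e}
  {b,c}  = Ω∖{a,d,e}
  {b,d}  = Ω∖{a,c,e}
  |family| = 22
Pass 4: 10 new —
  {a,b}  = {b} ∪ {a}
  {a,c}  = {c} ∪ {a}
  {b,e}  = {b} ∪ {e}
  {c,d}  = {c} ∪ {d}
  {d,e}  = {e} ∪ {d}
  {a,b,c}  = {b,c} ∪ {a}
  {a,b,e}  = {b} ∪ {a,e}
  {a,c,d}  = {c} ∪ {a,d}
  {b,d,e}  = {e} ∪ {b,d}
  {c,d,e}  = {d} ∪ {c,e}
  |family| = 32
Pass 5: stable.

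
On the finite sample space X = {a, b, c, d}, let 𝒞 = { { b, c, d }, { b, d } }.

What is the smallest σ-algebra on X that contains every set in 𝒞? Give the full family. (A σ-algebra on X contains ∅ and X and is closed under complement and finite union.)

|σ(𝒞)| = 8.  σ(𝒞) = { {  }, { a }, { c }, { a, c }, { b, d }, { a, b, d }, { b, c, d }, X }

Trace:
Seed the family with 𝒞 together with ∅ and X: { {  }, { b, d }, { b, c, d }, X }.
Round 1. New:
  { a }  = X∖{ b, c, d }
  { a, c }  = X∖{ b, d }
  [6 total]
Round 2 adds 1:
  { a, b, d }  = { b, d } ∪ { a }
  [7 total]
Round 3: 1 new —
  { c }  = X∖{ a, b, d }
  [8 total]
Round 4: no new sets; the family is a σ-algebra.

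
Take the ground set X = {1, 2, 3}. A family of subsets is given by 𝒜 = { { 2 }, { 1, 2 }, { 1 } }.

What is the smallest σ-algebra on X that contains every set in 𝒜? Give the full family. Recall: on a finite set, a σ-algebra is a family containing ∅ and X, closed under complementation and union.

σ(𝒜) (8 sets): { ∅, { 1 }, { 2 }, { 3 }, { 1, 2 }, { 1, 3 }, { 2, 3 }, X }

Check:
Start: 𝒜 ∪ {∅, X} = { ∅, { 1 }, { 2 }, { 1, 2 }, X }.
Round 1: +3 →
  { 3 }  = X∖{ 1, 2 }
  { 1, 3 }  = X∖{ 2 }
  { 2, 3 }  = X∖{ 1 }
Round 2 adds nothing — fixpoint reached.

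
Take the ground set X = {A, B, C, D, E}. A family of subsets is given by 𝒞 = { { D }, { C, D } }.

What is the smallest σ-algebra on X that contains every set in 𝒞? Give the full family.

|σ(𝒞)| = 8.  σ(𝒞) = { {  }, { C }, { D }, { C, D }, { A, B, E }, { A, B, C, E }, { A, B, D, E }, X }

Working:
Take S₀ = 𝒞 ∪ {∅, X} = { {  }, { D }, { C, D }, X }.
Step 1. New:
  { A, B, E }  = ᶜ of { C, D }
  { A, B, C, E }  = ᶜ of { D }
  [6 total]
Step 2 (1 new):
  { A, B, D, E }  = { A, B, E } ∪ { D }
  [7 total]
Step 3 (1 new):
  { C }  = ᶜ of { A, B, D, E }
  [8 total]
After Step 4 the family is unchanged; done.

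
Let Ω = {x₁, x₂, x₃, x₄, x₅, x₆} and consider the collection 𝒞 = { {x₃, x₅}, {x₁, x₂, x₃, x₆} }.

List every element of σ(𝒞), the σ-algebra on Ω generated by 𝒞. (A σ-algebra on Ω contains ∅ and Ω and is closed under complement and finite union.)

Begin from { {}, {x₃, x₅}, {x₁, x₂, x₃, x₆}, Ω } (that is, 𝒞 plus ∅ and Ω).
Step 1: +3 →
  {x₄, x₅}  = Ω∖{x₁, x₂, x₃, x₆}
  {x₁, x₂, x₄, x₆}  = Ω∖{x₃, x₅}
  {x₁, x₂, x₃, x₅, x₆}  = {x₃, x₅} ∪ {x₁, x₂, x₃, x₆}
  |family| = 7
Step 2 adds 4:
  {x₄}  = Ω∖{x₁, x₂, x₃, x₅, x₆}
  {x₃, x₄, x₅}  = {x₄, x₅} ∪ {x₃, x₅}
  {x₁, x₂, x₃, x₄, x₆}  = {x₁, x₂, x₄, x₆} ∪ {x₁, x₂, x₃, x₆}
  {x₁, x₂, x₄, x₅, x₆}  = {x₄, x₅} ∪ {x₁, x₂, x₄, x₆}
  |family| = 11
Step 3: 3 new —
  {x₃}  = Ω∖{x₁, x₂, x₄, x₅, x₆}
  {x₅}  = Ω∖{x₁, x₂, x₃, x₄, x₆}
  {x₁, x₂, x₆}  = Ω∖{x₃, x₄, x₅}
  |family| = 14
Step 4 (2 new):
  {x₃, x₄}  = {x₃} ∪ {x₄}
  {x₁, x₂, x₅, x₆}  = {x₁, x₂, x₆} ∪ {x₅}
  |family| = 16
Step 5 adds nothing — fixpoint reached.

Therefore σ(𝒞) = { {}, {x₃}, {x₄}, {x₅}, {x₃, x₄}, {x₃, x₅}, {x₄, x₅}, {x₁, x₂, x₆}, {x₃, x₄, x₅}, {x₁, x₂, x₃, x₆}, {x₁, x₂, x₄, x₆}, {x₁, x₂, x₅, x₆}, {x₁, x₂, x₃, x₄, x₆}, {x₁, x₂, x₃, x₅, x₆}, {x₁, x₂, x₄, x₅, x₆}, Ω } (|σ(𝒞)| = 16).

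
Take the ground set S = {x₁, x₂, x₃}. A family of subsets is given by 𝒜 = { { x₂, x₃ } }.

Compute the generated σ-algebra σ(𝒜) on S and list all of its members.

Start: 𝒜 ∪ {∅, S} = { {}, { x₂, x₃ }, S }.
Pass 1: +1 →
  { x₁ }  = S∖{ x₂, x₃ }
  |family| = 4
Pass 2: already closed under ᶜ and ∪.

Therefore σ(𝒜) = { {}, { x₁ }, { x₂, x₃ }, S } (|σ(𝒜)| = 4).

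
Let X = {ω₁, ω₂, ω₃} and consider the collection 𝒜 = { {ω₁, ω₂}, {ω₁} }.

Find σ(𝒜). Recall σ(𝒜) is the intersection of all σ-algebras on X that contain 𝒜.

Begin from { {}, {ω₁}, {ω₁, ω₂}, X } (that is, 𝒜 plus ∅ and X).
Iteration 1: +2 →
  {ω₃}  = X∖{ω₁, ω₂}
  {ω₂, ω₃}  = X∖{ω₁}
  (now 6)
Iteration 2 (1 new):
  {ω₁, ω₃}  = {ω₃} ∪ {ω₁}
  (now 7)
Iteration 3. New:
  {ω₂}  = X∖{ω₁, ω₃}
  (now 8)
Iteration 4: closed — nothing new.

Hence σ(𝒜) has 8 members: { {}, {ω₁}, {ω₂}, {ω₃}, {ω₁, ω₂}, {ω₁, ω₃}, {ω₂, ω₃}, X }.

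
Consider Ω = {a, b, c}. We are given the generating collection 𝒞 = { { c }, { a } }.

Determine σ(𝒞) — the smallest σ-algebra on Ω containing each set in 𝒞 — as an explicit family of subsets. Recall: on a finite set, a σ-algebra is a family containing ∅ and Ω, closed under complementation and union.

σ(𝒞) = { {}, { a }, { b }, { c }, { a, b }, { a, c }, { b, c }, Ω }

Derivation:
Begin from { {}, { a }, { c }, Ω } (that is, 𝒞 plus ∅ and Ω).
Round 1 adds 3:
  { a, b }  = { c }ᶜ
  { a, c }  = { c } ∪ { a }
  { b, c }  = { a }ᶜ
  (now 7)
Round 2: +1 →
  { b }  = { a, c }ᶜ
  (now 8)
Round 3: no new sets; the family is a σ-algebra.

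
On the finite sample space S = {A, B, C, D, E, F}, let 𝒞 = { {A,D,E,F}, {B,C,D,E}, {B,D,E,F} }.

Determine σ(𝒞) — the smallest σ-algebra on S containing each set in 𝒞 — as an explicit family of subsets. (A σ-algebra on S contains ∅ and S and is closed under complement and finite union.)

Initial family (5 sets): { ∅, {A,D,E,F}, {B,C,D,E}, {B,D,E,F}, S }.
Iteration 1: +5 →
  {A,C}  = {B,D,E,F}ᶜ
  {A,F}  = {B,C,D,E}ᶜ
  {B,C}  = {A,D,E,F}ᶜ
  {A,B,D,E,F}  = {B,D,E,F} ∪ {A,D,E,F}
  {B,C,D,E,F}  = {B,D,E,F} ∪ {B,C,D,E}
  — 10 sets.
Iteration 2. New:
  {A}  = {B,C,D,E,F}ᶜ
  {C}  = {A,B,D,E,F}ᶜ
  {A,B,C}  = {B,C} ∪ {A,C}
  {A,C,F}  = {A,F} ∪ {A,C}
  {A,B,C,F}  = {A,F} ∪ {B,C}
  {A,B,C,D,E}  = {B,C,D,E} ∪ {A,C}
  {A,C,D,E,F}  = {A,D,E,F} ∪ {A,C}
  — 17 sets.
Iteration 3: 5 new —
  {B}  = {A,C,D,E,F}ᶜ
  {F}  = {A,B,C,D,E}ᶜ
  {D,E}  = {A,B,C,F}ᶜ
  {B,D,E}  = {A,C,F}ᶜ
  {D,E,F}  = {A,B,C}ᶜ
  — 22 sets.
Iteration 4: +10 →
  {A,B}  = {B} ∪ {A}
  {B,F}  = {B} ∪ {F}
  {C,F}  = {F} ∪ {C}
  {A,B,F}  = {A,F} ∪ {B}
  {A,D,E}  = {D,E} ∪ {A}
  {B,C,F}  = {F} ∪ {B,C}
  {C,D,E}  = {D,E} ∪ {C}
  {A,B,D,E}  = {B,D,E} ∪ {A}
  {A,C,D,E}  = {D,E} ∪ {A,C}
  {C,D,E,F}  = {C} ∪ {D,E,F}
  — 32 sets.
Iteration 5: already closed under ᶜ and ∪.

Hence σ(𝒞) has 32 members: { ∅, {A}, {B}, {C}, {F}, {A,B}, {A,C}, {A,F}, {B,C}, {B,F}, {C,F}, {D,E}, {A,B,C}, {A,B,F}, {A,C,F}, {A,D,E}, {B,C,F}, {B,D,E}, {C,D,E}, {D,E,F}, {A,B,C,F}, {A,B,D,E}, {A,C,D,E}, {A,D,E,F}, {B,C,D,E}, {B,D,E,F}, {C,D,E,F}, {A,B,C,D,E}, {A,B,D,E,F}, {A,C,D,E,F}, {B,C,D,E,F}, S }.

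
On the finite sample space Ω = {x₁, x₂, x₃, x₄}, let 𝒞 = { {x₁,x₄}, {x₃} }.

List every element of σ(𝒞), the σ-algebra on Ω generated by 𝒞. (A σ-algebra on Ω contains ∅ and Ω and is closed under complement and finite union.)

Initial family (4 sets): { {}, {x₃}, {x₁,x₄}, Ω }.
Pass 1. New:
  {x₂,x₃}  = ᶜ of {x₁,x₄}
  {x₁,x₂,x₄}  = ᶜ of {x₃}
  {x₁,x₃,x₄}  = {x₃} ∪ {x₁,x₄}
  [7 total]
Pass 2 (1 new):
  {x₂}  = ᶜ of {x₁,x₃,x₄}
  [8 total]
Pass 3: already closed under ᶜ and ∪.

Therefore σ(𝒞) = { {}, {x₂}, {x₃}, {x₁,x₄}, {x₂,x₃}, {x₁,x₂,x₄}, {x₁,x₃,x₄}, Ω } (|σ(𝒞)| = 8).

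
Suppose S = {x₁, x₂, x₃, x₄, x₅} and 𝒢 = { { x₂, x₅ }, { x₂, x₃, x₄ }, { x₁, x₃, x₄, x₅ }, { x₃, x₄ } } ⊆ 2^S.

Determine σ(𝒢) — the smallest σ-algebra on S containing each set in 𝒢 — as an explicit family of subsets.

Initial family (6 sets): { {  }, { x₂, x₅ }, { x₃, x₄ }, { x₂, x₃, x₄ }, { x₁, x₃, x₄, x₅ }, S }.
Iteration 1. New:
  { x₂ }  = S∖{ x₁, x₃, x₄, x₅ }
  { x₁, x₅ }  = S∖{ x₂, x₃, x₄ }
  { x₁, x₂, x₅ }  = S∖{ x₃, x₄ }
  { x₁, x₃, x₄ }  = S∖{ x₂, x₅ }
  { x₂, x₃, x₄, x₅ }  = { x₂, x₅ } ∪ { x₃, x₄ }
  [11 total]
Iteration 2: +2 →
  { x₁ }  = S∖{ x₂, x₃, x₄, x₅ }
  { x₁, x₂, x₃, x₄ }  = { x₂, x₃, x₄ } ∪ { x₁, x₃, x₄ }
  [13 total]
Iteration 3. New:
  { x₅ }  = S∖{ x₁, x₂, x₃, x₄ }
  { x₁, x₂ }  = { x₂ } ∪ { x₁ }
  [15 total]
Iteration 4 (1 new):
  { x₃, x₄, x₅ }  = S∖{ x₁, x₂ }
  [16 total]
Iteration 5 adds nothing — fixpoint reached.

Therefore σ(𝒢) = { {  }, { x₁ }, { x₂ }, { x₅ }, { x₁, x₂ }, { x₁, x₅ }, { x₂, x₅ }, { x₃, x₄ }, { x₁, x₂, x₅ }, { x₁, x₃, x₄ }, { x₂, x₃, x₄ }, { x₃, x₄, x₅ }, { x₁, x₂, x₃, x₄ }, { x₁, x₃, x₄, x₅ }, { x₂, x₃, x₄, x₅ }, S } (|σ(𝒢)| = 16).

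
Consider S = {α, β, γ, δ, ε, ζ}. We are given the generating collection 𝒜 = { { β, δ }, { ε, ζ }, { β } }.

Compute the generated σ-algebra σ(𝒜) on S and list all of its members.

|σ(𝒜)| = 16.  σ(𝒜) = { {}, { β }, { δ }, { α, γ }, { β, δ }, { ε, ζ }, { α, β, γ }, { α, γ, δ }, { β, ε, ζ }, { δ, ε, ζ }, { α, β, γ, δ }, { α, γ, ε, ζ }, { β, δ, ε, ζ }, { α, β, γ, ε, ζ }, { α, γ, δ, ε, ζ }, S }

Trace:
Initial family (5 sets): { {}, { β }, { β, δ }, { ε, ζ }, S }.
Iteration 1 (5 new):
  { β, ε, ζ }  = { ε, ζ } ∪ { β }
  { α, β, γ, δ }  = complement { ε, ζ }
  { α, γ, ε, ζ }  = complement { β, δ }
  { β, δ, ε, ζ }  = { ε, ζ } ∪ { β, δ }
  { α, γ, δ, ε, ζ }  = complement { β }
  — 10 sets.
Iteration 2 (3 new):
  { α, γ }  = complement { β, δ, ε, ζ }
  { α, γ, δ }  = complement { β, ε, ζ }
  { α, β, γ, ε, ζ }  = { α, γ, ε, ζ } ∪ { β }
  — 13 sets.
Iteration 3: 2 new —
  { δ }  = complement { α, β, γ, ε, ζ }
  { α, β, γ }  = { α, γ } ∪ { β }
  — 15 sets.
Iteration 4. New:
  { δ, ε, ζ }  = complement { α, β, γ }
  — 16 sets.
Iteration 5: no new sets; the family is a σ-algebra.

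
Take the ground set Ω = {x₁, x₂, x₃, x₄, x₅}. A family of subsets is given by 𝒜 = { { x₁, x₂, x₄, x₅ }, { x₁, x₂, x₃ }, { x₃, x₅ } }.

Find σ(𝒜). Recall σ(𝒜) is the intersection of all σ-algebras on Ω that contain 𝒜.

|σ(𝒜)| = 16.  σ(𝒜) = { {}, { x₃ }, { x₄ }, { x₅ }, { x₁, x₂ }, { x₃, x₄ }, { x₃, x₅ }, { x₄, x₅ }, { x₁, x₂, x₃ }, { x₁, x₂, x₄ }, { x₁, x₂, x₅ }, { x₃, x₄, x₅ }, { x₁, x₂, x₃, x₄ }, { x₁, x₂, x₃, x₅ }, { x₁, x₂, x₄, x₅ }, Ω }

Trace:
Start: 𝒜 ∪ {∅, Ω} = { {}, { x₃, x₅ }, { x₁, x₂, x₃ }, { x₁, x₂, x₄, x₅ }, Ω }.
Step 1 (4 new):
  { x₃ }  = complement { x₁, x₂, x₄, x₅ }
  { x₄, x₅ }  = complement { x₁, x₂, x₃ }
  { x₁, x₂, x₄ }  = complement { x₃, x₅ }
  { x₁, x₂, x₃, x₅ }  = { x₁, x₂, x₃ } ∪ { x₃, x₅ }
Step 2 adds 3:
  { x₄ }  = complement { x₁, x₂, x₃, x₅ }
  { x₃, x₄, x₅ }  = { x₄, x₅ } ∪ { x₃ }
  { x₁, x₂, x₃, x₄ }  = { x₁, x₂, x₃ } ∪ { x₁, x₂, x₄ }
Step 3 adds 3:
  { x₅ }  = complement { x₁, x₂, x₃, x₄ }
  { x₁, x₂ }  = complement { x₃, x₄, x₅ }
  { x₃, x₄ }  = { x₃ } ∪ { x₄ }
Step 4: +1 →
  { x₁, x₂, x₅ }  = complement { x₃, x₄ }
Step 5: stable.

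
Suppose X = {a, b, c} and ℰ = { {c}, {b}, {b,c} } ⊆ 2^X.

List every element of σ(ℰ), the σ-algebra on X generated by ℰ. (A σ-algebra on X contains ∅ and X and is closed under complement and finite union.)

|σ(ℰ)| = 8.  σ(ℰ) = { {}, {a}, {b}, {c}, {a,b}, {a,c}, {b,c}, X }

Check:
Start: ℰ ∪ {∅, X} = { {}, {b}, {c}, {b,c}, X }.
Step 1 (3 new):
  {a}  = ᶜ of {b,c}
  {a,b}  = ᶜ of {c}
  {a,c}  = ᶜ of {b}
  |family| = 8
Step 2: closed — nothing new.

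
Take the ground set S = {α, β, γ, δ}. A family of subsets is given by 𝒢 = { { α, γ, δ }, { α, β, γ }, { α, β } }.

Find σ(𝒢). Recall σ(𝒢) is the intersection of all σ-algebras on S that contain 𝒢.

Take S₀ = 𝒢 ∪ {∅, S} = { {  }, { α, β }, { α, β, γ }, { α, γ, δ }, S }.
Pass 1. New:
  { β }  = { α, γ, δ }ᶜ
  { δ }  = { α, β, γ }ᶜ
  { γ, δ }  = { α, β }ᶜ
  — 8 sets.
Pass 2: 3 new —
  { β, δ }  = { δ } ∪ { β }
  { α, β, δ }  = { δ } ∪ { α, β }
  { β, γ, δ }  = { β } ∪ { γ, δ }
  — 11 sets.
Pass 3 adds 3:
  { α }  = { β, γ, δ }ᶜ
  { γ }  = { α, β, δ }ᶜ
  { α, γ }  = { β, δ }ᶜ
  — 14 sets.
Pass 4 adds 2:
  { α, δ }  = { δ } ∪ { α }
  { β, γ }  = { γ } ∪ { β }
  — 16 sets.
Pass 5: no new sets; the family is a σ-algebra.

σ(𝒢) = { {  }, { α }, { β }, { γ }, { δ }, { α, β }, { α, γ }, { α, δ }, { β, γ }, { β, δ }, { γ, δ }, { α, β, γ }, { α, β, δ }, { α, γ, δ }, { β, γ, δ }, S }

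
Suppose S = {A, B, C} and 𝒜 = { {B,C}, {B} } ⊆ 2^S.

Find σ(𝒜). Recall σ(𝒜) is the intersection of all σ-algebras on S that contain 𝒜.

|σ(𝒜)| = 8.  σ(𝒜) = { ∅, {A}, {B}, {C}, {A,B}, {A,C}, {B,C}, S }

Trace:
Take S₀ = 𝒜 ∪ {∅, S} = { ∅, {B}, {B,C}, S }.
Pass 1. New:
  {A}  = complement {B,C}
  {A,C}  = complement {B}
  [6 total]
Pass 2 adds 1:
  {A,B}  = {B} ∪ {A}
  [7 total]
Pass 3: 1 new —
  {C}  = complement {A,B}
  [8 total]
Pass 4: already closed under ᶜ and ∪.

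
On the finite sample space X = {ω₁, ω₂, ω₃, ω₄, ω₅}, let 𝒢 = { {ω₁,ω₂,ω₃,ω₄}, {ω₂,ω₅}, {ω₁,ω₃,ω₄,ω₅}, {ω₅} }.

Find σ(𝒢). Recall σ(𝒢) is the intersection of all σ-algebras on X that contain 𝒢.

Start: 𝒢 ∪ {∅, X} = { {}, {ω₅}, {ω₂,ω₅}, {ω₁,ω₂,ω₃,ω₄}, {ω₁,ω₃,ω₄,ω₅}, X }.
Step 1. New:
  {ω₂}  = complement {ω₁,ω₃,ω₄,ω₅}
  {ω₁,ω₃,ω₄}  = complement {ω₂,ω₅}
Step 2 adds nothing — fixpoint reached.

|σ(𝒢)| = 8.  σ(𝒢) = { {}, {ω₂}, {ω₅}, {ω₂,ω₅}, {ω₁,ω₃,ω₄}, {ω₁,ω₂,ω₃,ω₄}, {ω₁,ω₃,ω₄,ω₅}, X }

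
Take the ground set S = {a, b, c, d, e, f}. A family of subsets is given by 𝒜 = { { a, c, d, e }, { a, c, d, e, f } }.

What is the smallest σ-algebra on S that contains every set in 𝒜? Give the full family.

σ(𝒜) = { ∅, { b }, { f }, { b, f }, { a, c, d, e }, { a, b, c, d, e }, { a, c, d, e, f }, S }

Working:
Seed the family with 𝒜 together with ∅ and S: { ∅, { a, c, d, e }, { a, c, d, e, f }, S }.
Step 1. New:
  { b }  = complement { a, c, d, e, f }
  { b, f }  = complement { a, c, d, e }
  (now 6)
Step 2: 1 new —
  { a, b, c, d, e }  = { a, c, d, e } ∪ { b }
  (now 7)
Step 3 (1 new):
  { f }  = complement { a, b, c, d, e }
  (now 8)
Step 4: stable.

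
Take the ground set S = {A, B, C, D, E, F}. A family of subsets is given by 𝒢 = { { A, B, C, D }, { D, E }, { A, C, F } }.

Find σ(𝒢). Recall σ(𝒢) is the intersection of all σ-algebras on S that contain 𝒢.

Start: 𝒢 ∪ {∅, S} = { {}, { D, E }, { A, C, F }, { A, B, C, D }, S }.
Round 1 adds 6:
  { E, F }  = S∖{ A, B, C, D }
  { B, D, E }  = S∖{ A, C, F }
  { A, B, C, F }  = S∖{ D, E }
  { A, B, C, D, E }  = { D, E } ∪ { A, B, C, D }
  { A, B, C, D, F }  = { A, C, F } ∪ { A, B, C, D }
  { A, C, D, E, F }  = { D, E } ∪ { A, C, F }
  (now 11)
Round 2: 7 new —
  { B }  = S∖{ A, C, D, E, F }
  { E }  = S∖{ A, B, C, D, F }
  { F }  = S∖{ A, B, C, D, E }
  { D, E, F }  = { E, F } ∪ { D, E }
  { A, C, E, F }  = { E, F } ∪ { A, C, F }
  { B, D, E, F }  = { E, F } ∪ { B, D, E }
  { A, B, C, E, F }  = { E, F } ∪ { A, B, C, F }
  (now 18)
Round 3. New:
  { D }  = S∖{ A, B, C, E, F }
  { A, C }  = S∖{ B, D, E, F }
  { B, D }  = S∖{ A, C, E, F }
  { B, E }  = { B } ∪ { E }
  { B, F }  = { B } ∪ { F }
  { A, B, C }  = S∖{ D, E, F }
  { B, E, F }  = { E, F } ∪ { B }
  (now 25)
Round 4: +7 →
  { D, F }  = { F } ∪ { D }
  { A, C, D }  = S∖{ B, E, F }
  { A, C, E }  = { E } ∪ { A, C }
  { B, D, F }  = { B, F } ∪ { D }
  { A, B, C, E }  = { B, E } ∪ { A, B, C }
  { A, C, D, E }  = S∖{ B, F }
  { A, C, D, F }  = S∖{ B, E }
  (now 32)
Round 5: stable.

σ(𝒢) = { {}, { B }, { D }, { E }, { F }, { A, C }, { B, D }, { B, E }, { B, F }, { D, E }, { D, F }, { E, F }, { A, B, C }, { A, C, D }, { A, C, E }, { A, C, F }, { B, D, E }, { B, D, F }, { B, E, F }, { D, E, F }, { A, B, C, D }, { A, B, C, E }, { A, B, C, F }, { A, C, D, E }, { A, C, D, F }, { A, C, E, F }, { B, D, E, F }, { A, B, C, D, E }, { A, B, C, D, F }, { A, B, C, E, F }, { A, C, D, E, F }, S }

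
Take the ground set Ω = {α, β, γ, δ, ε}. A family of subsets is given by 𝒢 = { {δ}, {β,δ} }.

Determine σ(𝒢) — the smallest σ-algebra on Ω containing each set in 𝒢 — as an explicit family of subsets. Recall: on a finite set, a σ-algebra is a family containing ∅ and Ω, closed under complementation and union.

Initial family (4 sets): { ∅, {δ}, {β,δ}, Ω }.
Iteration 1 adds 2:
  {α,γ,ε}  = ᶜ of {β,δ}
  {α,β,γ,ε}  = ᶜ of {δ}
  [6 total]
Iteration 2: 1 new —
  {α,γ,δ,ε}  = {δ} ∪ {α,γ,ε}
  [7 total]
Iteration 3: +1 →
  {β}  = ᶜ of {α,γ,δ,ε}
  [8 total]
Iteration 4: already closed under ᶜ and ∪.

Hence σ(𝒢) has 8 members: { ∅, {β}, {δ}, {β,δ}, {α,γ,ε}, {α,β,γ,ε}, {α,γ,δ,ε}, Ω }.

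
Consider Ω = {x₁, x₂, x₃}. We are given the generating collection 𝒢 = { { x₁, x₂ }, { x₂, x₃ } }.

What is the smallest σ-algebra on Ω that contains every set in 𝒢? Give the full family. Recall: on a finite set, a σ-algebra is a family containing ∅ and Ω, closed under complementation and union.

σ(𝒢) (8 sets): { {}, { x₁ }, { x₂ }, { x₃ }, { x₁, x₂ }, { x₁, x₃ }, { x₂, x₃ }, Ω }

Working:
Start: 𝒢 ∪ {∅, Ω} = { {}, { x₁, x₂ }, { x₂, x₃ }, Ω }.
Pass 1: +2 →
  { x₁ }  = ᶜ of { x₂, x₃ }
  { x₃ }  = ᶜ of { x₁, x₂ }
  |family| = 6
Pass 2: +1 →
  { x₁, x₃ }  = { x₃ } ∪ { x₁ }
  |family| = 7
Pass 3. New:
  { x₂ }  = ᶜ of { x₁, x₃ }
  |family| = 8
Pass 4: already closed under ᶜ and ∪.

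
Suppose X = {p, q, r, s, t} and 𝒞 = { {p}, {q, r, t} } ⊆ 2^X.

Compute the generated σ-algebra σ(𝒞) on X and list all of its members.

Seed the family with 𝒞 together with ∅ and X: { {}, {p}, {q, r, t}, X }.
Round 1. New:
  {p, s}  = ᶜ of {q, r, t}
  {p, q, r, t}  = {p} ∪ {q, r, t}
  {q, r, s, t}  = ᶜ of {p}
  |family| = 7
Round 2. New:
  {s}  = ᶜ of {p, q, r, t}
  |family| = 8
Round 3: stable.

σ(𝒞) = { {}, {p}, {s}, {p, s}, {q, r, t}, {p, q, r, t}, {q, r, s, t}, X }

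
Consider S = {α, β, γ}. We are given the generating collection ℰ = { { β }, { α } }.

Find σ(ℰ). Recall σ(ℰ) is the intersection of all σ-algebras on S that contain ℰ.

Seed the family with ℰ together with ∅ and S: { ∅, { α }, { β }, S }.
Pass 1 (3 new):
  { α, β }  = { β } ∪ { α }
  { α, γ }  = S∖{ β }
  { β, γ }  = S∖{ α }
  — 7 sets.
Pass 2 (1 new):
  { γ }  = S∖{ α, β }
  — 8 sets.
Pass 3 adds nothing — fixpoint reached.

Hence σ(ℰ) has 8 members: { ∅, { α }, { β }, { γ }, { α, β }, { α, γ }, { β, γ }, S }.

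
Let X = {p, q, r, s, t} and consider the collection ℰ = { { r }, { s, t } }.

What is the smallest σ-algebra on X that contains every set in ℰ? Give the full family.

Begin from { ∅, { r }, { s, t }, X } (that is, ℰ plus ∅ and X).
Step 1. New:
  { p, q, r }  = { s, t }ᶜ
  { r, s, t }  = { r } ∪ { s, t }
  { p, q, s, t }  = { r }ᶜ
Step 2 (1 new):
  { p, q }  = { r, s, t }ᶜ
Step 3: stable.

σ(ℰ) = { ∅, { r }, { p, q }, { s, t }, { p, q, r }, { r, s, t }, { p, q, s, t }, X }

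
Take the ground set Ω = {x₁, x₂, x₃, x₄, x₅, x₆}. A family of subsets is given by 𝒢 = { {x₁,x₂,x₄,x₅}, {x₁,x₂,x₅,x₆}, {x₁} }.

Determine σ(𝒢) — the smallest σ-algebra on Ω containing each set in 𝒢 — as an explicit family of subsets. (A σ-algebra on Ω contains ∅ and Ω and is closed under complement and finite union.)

Start: 𝒢 ∪ {∅, Ω} = { ∅, {x₁}, {x₁,x₂,x₄,x₅}, {x₁,x₂,x₅,x₆}, Ω }.
Pass 1. New:
  {x₃,x₄}  = Ω∖{x₁,x₂,x₅,x₆}
  {x₃,x₆}  = Ω∖{x₁,x₂,x₄,x₅}
  {x₁,x₂,x₄,x₅,x₆}  = {x₁,x₂,x₄,x₅} ∪ {x₁,x₂,x₅,x₆}
  {x₂,x₃,x₄,x₅,x₆}  = Ω∖{x₁}
  [9 total]
Pass 2 adds 6:
  {x₃}  = Ω∖{x₁,x₂,x₄,x₅,x₆}
  {x₁,x₃,x₄}  = {x₃,x₄} ∪ {x₁}
  {x₁,x₃,x₆}  = {x₃,x₆} ∪ {x₁}
  {x₃,x₄,x₆}  = {x₃,x₄} ∪ {x₃,x₆}
  {x₁,x₂,x₃,x₄,x₅}  = {x₃,x₄} ∪ {x₁,x₂,x₄,x₅}
  {x₁,x₂,x₃,x₅,x₆}  = {x₃,x₆} ∪ {x₁,x₂,x₅,x₆}
  [15 total]
Pass 3. New:
  {x₄}  = Ω∖{x₁,x₂,x₃,x₅,x₆}
  {x₆}  = Ω∖{x₁,x₂,x₃,x₄,x₅}
  {x₁,x₃}  = {x₃} ∪ {x₁}
  {x₁,x₂,x₅}  = Ω∖{x₃,x₄,x₆}
  {x₂,x₄,x₅}  = Ω∖{x₁,x₃,x₆}
  {x₂,x₅,x₆}  = Ω∖{x₁,x₃,x₄}
  {x₁,x₃,x₄,x₆}  = {x₃,x₄} ∪ {x₁,x₃,x₆}
  [22 total]
Pass 4: 8 new —
  {x₁,x₄}  = {x₄} ∪ {x₁}
  {x₁,x₆}  = {x₆} ∪ {x₁}
  {x₂,x₅}  = Ω∖{x₁,x₃,x₄,x₆}
  {x₄,x₆}  = {x₆} ∪ {x₄}
  {x₁,x₂,x₃,x₅}  = {x₁,x₃} ∪ {x₁,x₂,x₅}
  {x₂,x₃,x₄,x₅}  = {x₃,x₄} ∪ {x₂,x₄,x₅}
  {x₂,x₃,x₅,x₆}  = {x₂,x₅,x₆} ∪ {x₃}
  {x₂,x₄,x₅,x₆}  = Ω∖{x₁,x₃}
  [30 total]
Pass 5. New:
  {x₁,x₄,x₆}  = {x₁} ∪ {x₄,x₆}
  {x₂,x₃,x₅}  = {x₂,x₅} ∪ {x₃}
  [32 total]
After Pass 6 the family is unchanged; done.

σ(𝒢) = { ∅, {x₁}, {x₃}, {x₄}, {x₆}, {x₁,x₃}, {x₁,x₄}, {x₁,x₆}, {x₂,x₅}, {x₃,x₄}, {x₃,x₆}, {x₄,x₆}, {x₁,x₂,x₅}, {x₁,x₃,x₄}, {x₁,x₃,x₆}, {x₁,x₄,x₆}, {x₂,x₃,x₅}, {x₂,x₄,x₅}, {x₂,x₅,x₆}, {x₃,x₄,x₆}, {x₁,x₂,x₃,x₅}, {x₁,x₂,x₄,x₅}, {x₁,x₂,x₅,x₆}, {x₁,x₃,x₄,x₆}, {x₂,x₃,x₄,x₅}, {x₂,x₃,x₅,x₆}, {x₂,x₄,x₅,x₆}, {x₁,x₂,x₃,x₄,x₅}, {x₁,x₂,x₃,x₅,x₆}, {x₁,x₂,x₄,x₅,x₆}, {x₂,x₃,x₄,x₅,x₆}, Ω }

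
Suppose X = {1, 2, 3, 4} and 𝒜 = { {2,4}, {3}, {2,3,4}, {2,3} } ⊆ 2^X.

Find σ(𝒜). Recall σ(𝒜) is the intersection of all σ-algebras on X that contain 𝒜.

Begin from { {}, {3}, {2,3}, {2,4}, {2,3,4}, X } (that is, 𝒜 plus ∅ and X).
Round 1. New:
  {1}  = X∖{2,3,4}
  {1,3}  = X∖{2,4}
  {1,4}  = X∖{2,3}
  {1,2,4}  = X∖{3}
  [10 total]
Round 2 (2 new):
  {1,2,3}  = {2,3} ∪ {1,3}
  {1,3,4}  = {3} ∪ {1,4}
  [12 total]
Round 3: 2 new —
  {2}  = X∖{1,3,4}
  {4}  = X∖{1,2,3}
  [14 total]
Round 4. New:
  {1,2}  = {2} ∪ {1}
  {3,4}  = {3} ∪ {4}
  [16 total]
After Round 5 the family is unchanged; done.

σ(𝒜) = { {}, {1}, {2}, {3}, {4}, {1,2}, {1,3}, {1,4}, {2,3}, {2,4}, {3,4}, {1,2,3}, {1,2,4}, {1,3,4}, {2,3,4}, X }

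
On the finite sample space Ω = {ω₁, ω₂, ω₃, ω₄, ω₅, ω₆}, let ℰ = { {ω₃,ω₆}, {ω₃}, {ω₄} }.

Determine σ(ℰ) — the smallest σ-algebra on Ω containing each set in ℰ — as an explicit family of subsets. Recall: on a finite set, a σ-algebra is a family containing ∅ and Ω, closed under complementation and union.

Start: ℰ ∪ {∅, Ω} = { {}, {ω₃}, {ω₄}, {ω₃,ω₆}, Ω }.
Iteration 1. New:
  {ω₃,ω₄}  = {ω₃} ∪ {ω₄}
  {ω₃,ω₄,ω₆}  = {ω₃,ω₆} ∪ {ω₄}
  {ω₁,ω₂,ω₄,ω₅}  = complement {ω₃,ω₆}
  {ω₁,ω₂,ω₃,ω₅,ω₆}  = complement {ω₄}
  {ω₁,ω₂,ω₄,ω₅,ω₆}  = complement {ω₃}
Iteration 2 adds 3:
  {ω₁,ω₂,ω₅}  = complement {ω₃,ω₄,ω₆}
  {ω₁,ω₂,ω₅,ω₆}  = complement {ω₃,ω₄}
  {ω₁,ω₂,ω₃,ω₄,ω₅}  = {ω₃,ω₄} ∪ {ω₁,ω₂,ω₄,ω₅}
Iteration 3. New:
  {ω₆}  = complement {ω₁,ω₂,ω₃,ω₄,ω₅}
  {ω₁,ω₂,ω₃,ω₅}  = {ω₃} ∪ {ω₁,ω₂,ω₅}
Iteration 4: +1 →
  {ω₄,ω₆}  = complement {ω₁,ω₂,ω₃,ω₅}
Iteration 5: stable.

|σ(ℰ)| = 16.  σ(ℰ) = { {}, {ω₃}, {ω₄}, {ω₆}, {ω₃,ω₄}, {ω₃,ω₆}, {ω₄,ω₆}, {ω₁,ω₂,ω₅}, {ω₃,ω₄,ω₆}, {ω₁,ω₂,ω₃,ω₅}, {ω₁,ω₂,ω₄,ω₅}, {ω₁,ω₂,ω₅,ω₆}, {ω₁,ω₂,ω₃,ω₄,ω₅}, {ω₁,ω₂,ω₃,ω₅,ω₆}, {ω₁,ω₂,ω₄,ω₅,ω₆}, Ω }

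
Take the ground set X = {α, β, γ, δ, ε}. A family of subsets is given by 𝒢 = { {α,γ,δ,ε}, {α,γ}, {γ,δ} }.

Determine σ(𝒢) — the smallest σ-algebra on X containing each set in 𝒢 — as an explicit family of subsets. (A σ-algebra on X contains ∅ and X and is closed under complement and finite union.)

Start: 𝒢 ∪ {∅, X} = { ∅, {α,γ}, {γ,δ}, {α,γ,δ,ε}, X }.
Round 1: +4 →
  {β}  = X∖{α,γ,δ,ε}
  {α,β,ε}  = X∖{γ,δ}
  {α,γ,δ}  = {γ,δ} ∪ {α,γ}
  {β,δ,ε}  = X∖{α,γ}
  — 9 sets.
Round 2: +7 →
  {β,ε}  = X∖{α,γ,δ}
  {α,β,γ}  = {β} ∪ {α,γ}
  {β,γ,δ}  = {γ,δ} ∪ {β}
  {α,β,γ,δ}  = {β} ∪ {α,γ,δ}
  {α,β,γ,ε}  = {α,β,ε} ∪ {α,γ}
  {α,β,δ,ε}  = {α,β,ε} ∪ {β,δ,ε}
  {β,γ,δ,ε}  = {γ,δ} ∪ {β,δ,ε}
  — 16 sets.
Round 3 adds 6:
  {α}  = X∖{β,γ,δ,ε}
  {γ}  = X∖{α,β,δ,ε}
  {δ}  = X∖{α,β,γ,ε}
  {ε}  = X∖{α,β,γ,δ}
  {α,ε}  = X∖{β,γ,δ}
  {δ,ε}  = X∖{α,β,γ}
  — 22 sets.
Round 4. New:
  {α,β}  = {β} ∪ {α}
  {α,δ}  = {δ} ∪ {α}
  {β,γ}  = {β} ∪ {γ}
  {β,δ}  = {β} ∪ {δ}
  {γ,ε}  = {ε} ∪ {γ}
  {α,γ,ε}  = {ε} ∪ {α,γ}
  {α,δ,ε}  = {δ,ε} ∪ {α,ε}
  {β,γ,ε}  = {β,ε} ∪ {γ}
  {γ,δ,ε}  = {γ,δ} ∪ {ε}
  — 31 sets.
Round 5 (1 new):
  {α,β,δ}  = X∖{γ,ε}
  — 32 sets.
Round 6: stable.

σ(𝒢) = { ∅, {α}, {β}, {γ}, {δ}, {ε}, {α,β}, {α,γ}, {α,δ}, {α,ε}, {β,γ}, {β,δ}, {β,ε}, {γ,δ}, {γ,ε}, {δ,ε}, {α,β,γ}, {α,β,δ}, {α,β,ε}, {α,γ,δ}, {α,γ,ε}, {α,δ,ε}, {β,γ,δ}, {β,γ,ε}, {β,δ,ε}, {γ,δ,ε}, {α,β,γ,δ}, {α,β,γ,ε}, {α,β,δ,ε}, {α,γ,δ,ε}, {β,γ,δ,ε}, X }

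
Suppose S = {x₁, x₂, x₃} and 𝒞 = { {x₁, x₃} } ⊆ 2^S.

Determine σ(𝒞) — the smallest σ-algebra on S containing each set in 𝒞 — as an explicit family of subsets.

Initial family (3 sets): { {}, {x₁, x₃}, S }.
Pass 1 (1 new):
  {x₂}  = complement {x₁, x₃}
  — 4 sets.
Pass 2: closed — nothing new.

σ(𝒞) = { {}, {x₂}, {x₁, x₃}, S }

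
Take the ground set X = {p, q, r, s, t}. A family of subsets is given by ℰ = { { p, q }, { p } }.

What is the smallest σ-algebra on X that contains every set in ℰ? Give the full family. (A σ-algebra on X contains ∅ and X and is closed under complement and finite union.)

|σ(ℰ)| = 8.  σ(ℰ) = { {}, { p }, { q }, { p, q }, { r, s, t }, { p, r, s, t }, { q, r, s, t }, X }

Trace:
Begin from { {}, { p }, { p, q }, X } (that is, ℰ plus ∅ and X).
Pass 1: 2 new —
  { r, s, t }  = ᶜ of { p, q }
  { q, r, s, t }  = ᶜ of { p }
  |family| = 6
Pass 2: +1 →
  { p, r, s, t }  = { r, s, t } ∪ { p }
  |family| = 7
Pass 3: +1 →
  { q }  = ᶜ of { p, r, s, t }
  |family| = 8
Pass 4 adds nothing — fixpoint reached.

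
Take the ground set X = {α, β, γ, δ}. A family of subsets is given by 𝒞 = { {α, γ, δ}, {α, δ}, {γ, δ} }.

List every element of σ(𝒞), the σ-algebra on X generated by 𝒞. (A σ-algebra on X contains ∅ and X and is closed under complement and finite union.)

|σ(𝒞)| = 16.  σ(𝒞) = { {}, {α}, {β}, {γ}, {δ}, {α, β}, {α, γ}, {α, δ}, {β, γ}, {β, δ}, {γ, δ}, {α, β, γ}, {α, β, δ}, {α, γ, δ}, {β, γ, δ}, X }

Trace:
Start: 𝒞 ∪ {∅, X} = { {}, {α, δ}, {γ, δ}, {α, γ, δ}, X }.
Iteration 1 adds 3:
  {β}  = X∖{α, γ, δ}
  {α, β}  = X∖{γ, δ}
  {β, γ}  = X∖{α, δ}
  (now 8)
Iteration 2: +3 →
  {α, β, γ}  = {β, γ} ∪ {α, β}
  {α, β, δ}  = {β} ∪ {α, δ}
  {β, γ, δ}  = {β} ∪ {γ, δ}
  (now 11)
Iteration 3 (3 new):
  {α}  = X∖{β, γ, δ}
  {γ}  = X∖{α, β, δ}
  {δ}  = X∖{α, β, γ}
  (now 14)
Iteration 4 (2 new):
  {α, γ}  = {γ} ∪ {α}
  {β, δ}  = {δ} ∪ {β}
  (now 16)
Iteration 5: stable.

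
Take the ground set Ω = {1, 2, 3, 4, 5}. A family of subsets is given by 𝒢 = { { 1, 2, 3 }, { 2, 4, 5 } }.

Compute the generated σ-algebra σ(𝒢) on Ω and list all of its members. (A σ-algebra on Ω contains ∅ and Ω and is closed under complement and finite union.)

Answer: σ(𝒢) = { {  }, { 2 }, { 1, 3 }, { 4, 5 }, { 1, 2, 3 }, { 2, 4, 5 }, { 1, 3, 4, 5 }, Ω }

Derivation:
Begin from { {  }, { 1, 2, 3 }, { 2, 4, 5 }, Ω } (that is, 𝒢 plus ∅ and Ω).
Iteration 1: 2 new —
  { 1, 3 }  = Ω∖{ 2, 4, 5 }
  { 4, 5 }  = Ω∖{ 1, 2, 3 }
Iteration 2: 1 new —
  { 1, 3, 4, 5 }  = { 4, 5 } ∪ { 1, 3 }
Iteration 3: 1 new —
  { 2 }  = Ω∖{ 1, 3, 4, 5 }
Iteration 4: closed — nothing new.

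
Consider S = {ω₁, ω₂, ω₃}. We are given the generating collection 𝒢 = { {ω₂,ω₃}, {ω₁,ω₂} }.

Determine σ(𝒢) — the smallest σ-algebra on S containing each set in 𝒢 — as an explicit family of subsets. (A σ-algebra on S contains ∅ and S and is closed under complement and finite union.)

Begin from { ∅, {ω₁,ω₂}, {ω₂,ω₃}, S } (that is, 𝒢 plus ∅ and S).
Round 1. New:
  {ω₁}  = {ω₂,ω₃}ᶜ
  {ω₃}  = {ω₁,ω₂}ᶜ
Round 2 adds 1:
  {ω₁,ω₃}  = {ω₃} ∪ {ω₁}
Round 3: 1 new —
  {ω₂}  = {ω₁,ω₃}ᶜ
Round 4: stable.

Therefore σ(𝒢) = { ∅, {ω₁}, {ω₂}, {ω₃}, {ω₁,ω₂}, {ω₁,ω₃}, {ω₂,ω₃}, S } (|σ(𝒢)| = 8).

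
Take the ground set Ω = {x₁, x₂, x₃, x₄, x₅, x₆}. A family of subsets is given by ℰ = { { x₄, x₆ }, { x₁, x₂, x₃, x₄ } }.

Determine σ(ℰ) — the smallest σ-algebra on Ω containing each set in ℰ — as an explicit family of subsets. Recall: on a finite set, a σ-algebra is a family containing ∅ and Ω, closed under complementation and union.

σ(ℰ) = { {  }, { x₄ }, { x₅ }, { x₆ }, { x₄, x₅ }, { x₄, x₆ }, { x₅, x₆ }, { x₁, x₂, x₃ }, { x₄, x₅, x₆ }, { x₁, x₂, x₃, x₄ }, { x₁, x₂, x₃, x₅ }, { x₁, x₂, x₃, x₆ }, { x₁, x₂, x₃, x₄, x₅ }, { x₁, x₂, x₃, x₄, x₆ }, { x₁, x₂, x₃, x₅, x₆ }, Ω }

Check:
Initial family (4 sets): { {  }, { x₄, x₆ }, { x₁, x₂, x₃, x₄ }, Ω }.
Step 1. New:
  { x₅, x₆ }  = { x₁, x₂, x₃, x₄ }ᶜ
  { x₁, x₂, x₃, x₅ }  = { x₄, x₆ }ᶜ
  { x₁, x₂, x₃, x₄, x₆ }  = { x₄, x₆ } ∪ { x₁, x₂, x₃, x₄ }
  — 7 sets.
Step 2 adds 4:
  { x₅ }  = { x₁, x₂, x₃, x₄, x₆ }ᶜ
  { x₄, x₅, x₆ }  = { x₅, x₆ } ∪ { x₄, x₆ }
  { x₁, x₂, x₃, x₄, x₅ }  = { x₁, x₂, x₃, x₄ } ∪ { x₁, x₂, x₃, x₅ }
  { x₁, x₂, x₃, x₅, x₆ }  = { x₅, x₆ } ∪ { x₁, x₂, x₃, x₅ }
  — 11 sets.
Step 3 adds 3:
  { x₄ }  = { x₁, x₂, x₃, x₅, x₆ }ᶜ
  { x₆ }  = { x₁, x₂, x₃, x₄, x₅ }ᶜ
  { x₁, x₂, x₃ }  = { x₄, x₅, x₆ }ᶜ
  — 14 sets.
Step 4: +2 →
  { x₄, x₅ }  = { x₄ } ∪ { x₅ }
  { x₁, x₂, x₃, x₆ }  = { x₁, x₂, x₃ } ∪ { x₆ }
  — 16 sets.
Step 5: already closed under ᶜ and ∪.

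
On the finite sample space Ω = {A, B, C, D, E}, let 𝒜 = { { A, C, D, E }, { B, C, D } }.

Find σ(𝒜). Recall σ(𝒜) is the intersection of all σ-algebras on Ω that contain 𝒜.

σ(𝒜) = { {  }, { B }, { A, E }, { C, D }, { A, B, E }, { B, C, D }, { A, C, D, E }, Ω }

Working:
Take S₀ = 𝒜 ∪ {∅, Ω} = { {  }, { B, C, D }, { A, C, D, E }, Ω }.
Iteration 1 (2 new):
  { B }  = complement { A, C, D, E }
  { A, E }  = complement { B, C, D }
  [6 total]
Iteration 2: 1 new —
  { A, B, E }  = { A, E } ∪ { B }
  [7 total]
Iteration 3: +1 →
  { C, D }  = complement { A, B, E }
  [8 total]
Iteration 4: no new sets; the family is a σ-algebra.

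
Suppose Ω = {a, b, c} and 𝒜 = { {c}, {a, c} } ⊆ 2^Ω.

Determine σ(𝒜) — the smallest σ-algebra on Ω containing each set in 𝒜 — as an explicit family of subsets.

Initial family (4 sets): { {}, {c}, {a, c}, Ω }.
Iteration 1 (2 new):
  {b}  = complement {a, c}
  {a, b}  = complement {c}
  |family| = 6
Iteration 2: +1 →
  {b, c}  = {c} ∪ {b}
  |family| = 7
Iteration 3: 1 new —
  {a}  = complement {b, c}
  |family| = 8
Iteration 4: already closed under ᶜ and ∪.

σ(𝒜) = { {}, {a}, {b}, {c}, {a, b}, {a, c}, {b, c}, Ω }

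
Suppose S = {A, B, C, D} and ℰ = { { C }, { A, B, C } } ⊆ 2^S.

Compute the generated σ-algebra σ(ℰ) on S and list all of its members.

σ(ℰ) (8 sets): { ∅, { C }, { D }, { A, B }, { C, D }, { A, B, C }, { A, B, D }, S }

Working:
Start: ℰ ∪ {∅, S} = { ∅, { C }, { A, B, C }, S }.
Pass 1: 2 new —
  { D }  = S∖{ A, B, C }
  { A, B, D }  = S∖{ C }
  — 6 sets.
Pass 2. New:
  { C, D }  = { C } ∪ { D }
  — 7 sets.
Pass 3 (1 new):
  { A, B }  = S∖{ C, D }
  — 8 sets.
Pass 4: stable.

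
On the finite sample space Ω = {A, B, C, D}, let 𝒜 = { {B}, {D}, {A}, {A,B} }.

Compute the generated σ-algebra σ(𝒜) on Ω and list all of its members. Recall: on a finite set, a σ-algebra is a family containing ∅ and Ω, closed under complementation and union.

Answer: σ(𝒜) = { {}, {A}, {B}, {C}, {D}, {A,B}, {A,C}, {A,D}, {B,C}, {B,D}, {C,D}, {A,B,C}, {A,B,D}, {A,C,D}, {B,C,D}, Ω }

Trace:
Begin from { {}, {A}, {B}, {D}, {A,B}, Ω } (that is, 𝒜 plus ∅ and Ω).
Pass 1: +7 →
  {A,D}  = {D} ∪ {A}
  {B,D}  = {D} ∪ {B}
  {C,D}  = Ω∖{A,B}
  {A,B,C}  = Ω∖{D}
  {A,B,D}  = {A,B} ∪ {D}
  {A,C,D}  = Ω∖{B}
  {B,C,D}  = Ω∖{A}
  — 13 sets.
Pass 2 (3 new):
  {C}  = Ω∖{A,B,D}
  {A,C}  = Ω∖{B,D}
  {B,C}  = Ω∖{A,D}
  — 16 sets.
Pass 3: already closed under ᶜ and ∪.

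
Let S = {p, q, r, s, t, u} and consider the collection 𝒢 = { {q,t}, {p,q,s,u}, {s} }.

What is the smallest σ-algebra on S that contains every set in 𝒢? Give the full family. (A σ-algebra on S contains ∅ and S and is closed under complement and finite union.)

|σ(𝒢)| = 32.  σ(𝒢) = { {}, {q}, {r}, {s}, {t}, {p,u}, {q,r}, {q,s}, {q,t}, {r,s}, {r,t}, {s,t}, {p,q,u}, {p,r,u}, {p,s,u}, {p,t,u}, {q,r,s}, {q,r,t}, {q,s,t}, {r,s,t}, {p,q,r,u}, {p,q,s,u}, {p,q,t,u}, {p,r,s,u}, {p,r,t,u}, {p,s,t,u}, {q,r,s,t}, {p,q,r,s,u}, {p,q,r,t,u}, {p,q,s,t,u}, {p,r,s,t,u}, S }

Derivation:
Begin from { {}, {s}, {q,t}, {p,q,s,u}, S } (that is, 𝒢 plus ∅ and S).
Iteration 1. New:
  {r,t}  = S∖{p,q,s,u}
  {q,s,t}  = {q,t} ∪ {s}
  {p,r,s,u}  = S∖{q,t}
  {p,q,r,t,u}  = S∖{s}
  {p,q,s,t,u}  = {q,t} ∪ {p,q,s,u}
  [10 total]
Iteration 2 adds 7:
  {r}  = S∖{p,q,s,t,u}
  {p,r,u}  = S∖{q,s,t}
  {q,r,t}  = {q,t} ∪ {r,t}
  {r,s,t}  = {s} ∪ {r,t}
  {q,r,s,t}  = {r,t} ∪ {q,s,t}
  {p,q,r,s,u}  = {p,q,s,u} ∪ {p,r,s,u}
  {p,r,s,t,u}  = {p,r,s,u} ∪ {r,t}
  [17 total]
Iteration 3: +7 →
  {q}  = S∖{p,r,s,t,u}
  {t}  = S∖{p,q,r,s,u}
  {p,u}  = S∖{q,r,s,t}
  {r,s}  = {r} ∪ {s}
  {p,q,u}  = S∖{r,s,t}
  {p,s,u}  = S∖{q,r,t}
  {p,r,t,u}  = {p,r,u} ∪ {r,t}
  [24 total]
Iteration 4 (8 new):
  {q,r}  = {q} ∪ {r}
  {q,s}  = S∖{p,r,t,u}
  {s,t}  = {t} ∪ {s}
  {p,t,u}  = {p,u} ∪ {t}
  {q,r,s}  = {r,s} ∪ {q}
  {p,q,r,u}  = {p,r,u} ∪ {q}
  {p,q,t,u}  = S∖{r,s}
  {p,s,t,u}  = {p,s,u} ∪ {t}
  [32 total]
Iteration 5: closed — nothing new.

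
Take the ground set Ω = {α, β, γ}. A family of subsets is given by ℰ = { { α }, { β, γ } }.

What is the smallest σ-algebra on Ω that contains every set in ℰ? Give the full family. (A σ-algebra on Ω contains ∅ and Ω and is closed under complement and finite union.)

Answer: σ(ℰ) = { {  }, { α }, { β, γ }, Ω }

Derivation:
Start: ℰ ∪ {∅, Ω} = { {  }, { α }, { β, γ }, Ω }.
Round 1: no new sets; the family is a σ-algebra.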